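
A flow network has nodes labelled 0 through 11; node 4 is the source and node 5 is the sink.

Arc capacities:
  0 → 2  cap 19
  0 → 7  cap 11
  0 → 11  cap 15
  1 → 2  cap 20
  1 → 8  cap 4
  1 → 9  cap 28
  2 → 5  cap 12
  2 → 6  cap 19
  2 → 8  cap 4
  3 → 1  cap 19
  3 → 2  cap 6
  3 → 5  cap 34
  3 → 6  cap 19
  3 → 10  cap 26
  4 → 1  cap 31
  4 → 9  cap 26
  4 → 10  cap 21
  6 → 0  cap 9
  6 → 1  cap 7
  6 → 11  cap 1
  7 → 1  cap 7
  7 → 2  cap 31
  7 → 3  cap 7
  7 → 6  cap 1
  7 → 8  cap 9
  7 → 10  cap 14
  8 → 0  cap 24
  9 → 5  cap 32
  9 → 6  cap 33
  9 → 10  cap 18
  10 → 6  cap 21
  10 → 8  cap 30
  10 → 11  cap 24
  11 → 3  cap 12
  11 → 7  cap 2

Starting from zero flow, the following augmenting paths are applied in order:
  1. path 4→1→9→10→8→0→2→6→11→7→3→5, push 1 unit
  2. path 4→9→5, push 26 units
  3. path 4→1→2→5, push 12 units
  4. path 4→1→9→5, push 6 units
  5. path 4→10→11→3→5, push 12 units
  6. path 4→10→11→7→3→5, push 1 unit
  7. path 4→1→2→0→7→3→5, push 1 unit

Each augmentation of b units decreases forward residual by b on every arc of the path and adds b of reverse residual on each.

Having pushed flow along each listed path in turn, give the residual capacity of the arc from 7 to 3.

Residual capacity of (7,3): 4

after path 1 (4→1→9→10→8→0→2→6→11→7→3→5, push 1): res(7,3)=6
after path 2 (4→9→5, push 26): res(7,3)=6
after path 3 (4→1→2→5, push 12): res(7,3)=6
after path 4 (4→1→9→5, push 6): res(7,3)=6
after path 5 (4→10→11→3→5, push 12): res(7,3)=6
after path 6 (4→10→11→7→3→5, push 1): res(7,3)=5
after path 7 (4→1→2→0→7→3→5, push 1): res(7,3)=4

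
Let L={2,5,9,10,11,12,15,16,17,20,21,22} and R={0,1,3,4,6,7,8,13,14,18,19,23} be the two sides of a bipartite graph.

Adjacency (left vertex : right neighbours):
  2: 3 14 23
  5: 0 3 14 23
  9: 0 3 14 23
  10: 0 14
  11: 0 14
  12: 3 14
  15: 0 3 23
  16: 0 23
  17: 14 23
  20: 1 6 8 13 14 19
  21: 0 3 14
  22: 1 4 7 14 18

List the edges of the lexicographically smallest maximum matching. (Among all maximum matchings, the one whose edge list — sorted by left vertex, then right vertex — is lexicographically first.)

|M| = 6 (so the lex-smallest maximum matching has 6 edges)
process left vertices in ascending order; for each, take the smallest-labelled available neighbour that still permits 6 edges overall, or leave it unmatched if none does
lex-smallest matching: {2-3, 5-0, 9-14, 15-23, 20-1, 22-4}

Lex-smallest maximum matching: {(2,3), (5,0), (9,14), (15,23), (20,1), (22,4)}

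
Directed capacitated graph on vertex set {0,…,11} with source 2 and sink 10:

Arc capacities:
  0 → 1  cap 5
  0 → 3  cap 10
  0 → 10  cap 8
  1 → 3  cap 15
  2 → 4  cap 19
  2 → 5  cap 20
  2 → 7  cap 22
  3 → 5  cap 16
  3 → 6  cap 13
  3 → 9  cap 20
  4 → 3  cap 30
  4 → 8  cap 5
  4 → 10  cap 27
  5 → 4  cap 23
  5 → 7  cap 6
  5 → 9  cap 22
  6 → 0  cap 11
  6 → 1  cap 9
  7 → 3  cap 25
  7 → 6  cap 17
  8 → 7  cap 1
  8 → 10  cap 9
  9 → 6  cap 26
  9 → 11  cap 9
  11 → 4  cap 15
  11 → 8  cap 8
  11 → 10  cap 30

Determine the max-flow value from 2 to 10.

Maximum flow value: 49

augment #1: 2→4→10 bottleneck 19, total now 19
augment #2: 2→5→4→10 bottleneck 8, total now 27
augment #3: 2→5→4→8→10 bottleneck 5, total now 32
augment #4: 2→5→9→11→10 bottleneck 7, total now 39
augment #5: 2→7→6→0→10 bottleneck 8, total now 47
augment #6: 2→7→3→9→11→10 bottleneck 2, total now 49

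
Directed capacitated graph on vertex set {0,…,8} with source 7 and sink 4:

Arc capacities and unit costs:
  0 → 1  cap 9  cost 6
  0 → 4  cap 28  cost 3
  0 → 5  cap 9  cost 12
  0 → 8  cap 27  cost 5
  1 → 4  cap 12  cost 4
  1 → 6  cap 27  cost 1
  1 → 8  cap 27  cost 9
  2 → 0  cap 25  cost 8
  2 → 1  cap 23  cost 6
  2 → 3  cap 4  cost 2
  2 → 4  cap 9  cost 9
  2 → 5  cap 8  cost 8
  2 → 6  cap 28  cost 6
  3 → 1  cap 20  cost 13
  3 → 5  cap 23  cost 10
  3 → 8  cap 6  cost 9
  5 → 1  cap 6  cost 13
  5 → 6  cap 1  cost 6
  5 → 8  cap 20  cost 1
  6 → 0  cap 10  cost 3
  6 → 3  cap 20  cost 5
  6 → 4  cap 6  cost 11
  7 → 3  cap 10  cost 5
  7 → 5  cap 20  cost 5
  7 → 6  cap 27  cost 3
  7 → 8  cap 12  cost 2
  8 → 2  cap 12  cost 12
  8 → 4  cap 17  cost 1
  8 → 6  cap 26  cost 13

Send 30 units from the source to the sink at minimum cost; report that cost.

shortest-cost path #1: 7→8→4 push 12 @ unit cost 3 (adds 36)
shortest-cost path #2: 7→5→8→4 push 5 @ unit cost 7 (adds 35)
shortest-cost path #3: 7→6→0→4 push 10 @ unit cost 9 (adds 90)
shortest-cost path #4: 7→6→4 push 3 @ unit cost 14 (adds 42)
total cost = 203

Minimum cost for 30 units: 203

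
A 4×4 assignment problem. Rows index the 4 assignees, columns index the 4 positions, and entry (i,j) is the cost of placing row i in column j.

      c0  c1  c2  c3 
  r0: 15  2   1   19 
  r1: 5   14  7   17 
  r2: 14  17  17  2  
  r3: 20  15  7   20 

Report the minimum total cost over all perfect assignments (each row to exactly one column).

optimal assignment: row0→col1 (cost 2), row1→col0 (cost 5), row2→col3 (cost 2), row3→col2 (cost 7)
total = 2 + 5 + 2 + 7 = 16

Minimum assignment cost: 16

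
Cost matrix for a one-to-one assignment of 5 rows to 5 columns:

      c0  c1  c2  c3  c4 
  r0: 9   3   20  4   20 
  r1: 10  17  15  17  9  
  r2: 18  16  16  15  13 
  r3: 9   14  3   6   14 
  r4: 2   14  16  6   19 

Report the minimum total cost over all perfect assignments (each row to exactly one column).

optimal assignment: row0→col1 (cost 3), row1→col4 (cost 9), row2→col3 (cost 15), row3→col2 (cost 3), row4→col0 (cost 2)
total = 3 + 9 + 15 + 3 + 2 = 32

Minimum assignment cost: 32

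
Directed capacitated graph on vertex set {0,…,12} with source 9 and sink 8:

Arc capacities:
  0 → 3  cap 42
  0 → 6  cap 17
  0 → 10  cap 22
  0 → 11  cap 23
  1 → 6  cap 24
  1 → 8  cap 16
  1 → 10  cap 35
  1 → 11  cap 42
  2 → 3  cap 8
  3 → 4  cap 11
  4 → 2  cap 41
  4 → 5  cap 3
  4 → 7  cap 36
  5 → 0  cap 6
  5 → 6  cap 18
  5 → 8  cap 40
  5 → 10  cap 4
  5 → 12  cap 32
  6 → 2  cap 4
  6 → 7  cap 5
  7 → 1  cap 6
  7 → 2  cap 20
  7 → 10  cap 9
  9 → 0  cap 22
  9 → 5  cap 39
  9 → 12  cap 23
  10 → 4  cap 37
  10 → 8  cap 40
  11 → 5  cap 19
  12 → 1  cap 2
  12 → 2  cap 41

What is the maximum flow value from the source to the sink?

augment #1: 9→5→8 bottleneck 39, total now 39
augment #2: 9→0→10→8 bottleneck 22, total now 61
augment #3: 9→12→1→8 bottleneck 2, total now 63
augment #4: 9→12→2→3→4→5→8 bottleneck 1, total now 64
augment #5: 9→12→2→3→4→5→10→8 bottleneck 2, total now 66
augment #6: 9→12→2→3→4→7→1→8 bottleneck 5, total now 71

Maximum flow value: 71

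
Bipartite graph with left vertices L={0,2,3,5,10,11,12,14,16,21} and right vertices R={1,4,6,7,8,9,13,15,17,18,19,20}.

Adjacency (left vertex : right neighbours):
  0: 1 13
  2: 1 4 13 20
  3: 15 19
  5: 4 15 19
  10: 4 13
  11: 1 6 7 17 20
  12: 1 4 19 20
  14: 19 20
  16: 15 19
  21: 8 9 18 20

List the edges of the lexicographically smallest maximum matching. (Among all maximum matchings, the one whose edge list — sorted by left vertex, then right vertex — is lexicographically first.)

|M| = 8 (so the lex-smallest maximum matching has 8 edges)
process left vertices in ascending order; for each, take the smallest-labelled available neighbour that still permits 8 edges overall, or leave it unmatched if none does
lex-smallest matching: {0-1, 2-4, 3-15, 5-19, 10-13, 11-6, 12-20, 21-8}

Lex-smallest maximum matching: {(0,1), (2,4), (3,15), (5,19), (10,13), (11,6), (12,20), (21,8)}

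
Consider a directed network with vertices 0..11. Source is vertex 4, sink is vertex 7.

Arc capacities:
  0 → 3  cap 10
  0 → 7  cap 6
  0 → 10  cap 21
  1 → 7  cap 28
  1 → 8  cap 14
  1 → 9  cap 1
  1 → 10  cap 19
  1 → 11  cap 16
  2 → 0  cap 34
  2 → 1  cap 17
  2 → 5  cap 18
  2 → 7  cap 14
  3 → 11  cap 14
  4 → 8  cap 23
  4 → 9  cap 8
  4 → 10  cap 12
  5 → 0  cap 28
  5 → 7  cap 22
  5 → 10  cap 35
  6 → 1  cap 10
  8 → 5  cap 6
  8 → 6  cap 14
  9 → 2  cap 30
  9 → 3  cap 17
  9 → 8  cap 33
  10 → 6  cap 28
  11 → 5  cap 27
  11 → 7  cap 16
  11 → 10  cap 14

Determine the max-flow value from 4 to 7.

augment #1: 4→8→5→7 bottleneck 6, total now 6
augment #2: 4→9→2→7 bottleneck 8, total now 14
augment #3: 4→8→6→1→7 bottleneck 10, total now 24

Maximum flow value: 24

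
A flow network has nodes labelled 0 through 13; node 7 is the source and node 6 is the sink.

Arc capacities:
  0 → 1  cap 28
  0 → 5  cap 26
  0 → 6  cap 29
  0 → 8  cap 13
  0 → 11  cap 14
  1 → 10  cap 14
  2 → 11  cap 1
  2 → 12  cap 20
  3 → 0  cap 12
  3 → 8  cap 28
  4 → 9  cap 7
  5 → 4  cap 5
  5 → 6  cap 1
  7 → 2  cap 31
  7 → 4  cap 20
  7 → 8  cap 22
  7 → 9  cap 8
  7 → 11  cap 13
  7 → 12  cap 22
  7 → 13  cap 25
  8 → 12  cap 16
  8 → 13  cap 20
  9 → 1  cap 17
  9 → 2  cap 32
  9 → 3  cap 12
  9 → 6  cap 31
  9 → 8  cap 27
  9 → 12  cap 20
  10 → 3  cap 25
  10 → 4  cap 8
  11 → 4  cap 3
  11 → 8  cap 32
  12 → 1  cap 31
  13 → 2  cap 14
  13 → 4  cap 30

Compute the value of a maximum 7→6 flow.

Maximum flow value: 27

augment #1: 7→9→6 bottleneck 8, total now 8
augment #2: 7→4→9→6 bottleneck 7, total now 15
augment #3: 7→12→1→10→3→0→6 bottleneck 12, total now 27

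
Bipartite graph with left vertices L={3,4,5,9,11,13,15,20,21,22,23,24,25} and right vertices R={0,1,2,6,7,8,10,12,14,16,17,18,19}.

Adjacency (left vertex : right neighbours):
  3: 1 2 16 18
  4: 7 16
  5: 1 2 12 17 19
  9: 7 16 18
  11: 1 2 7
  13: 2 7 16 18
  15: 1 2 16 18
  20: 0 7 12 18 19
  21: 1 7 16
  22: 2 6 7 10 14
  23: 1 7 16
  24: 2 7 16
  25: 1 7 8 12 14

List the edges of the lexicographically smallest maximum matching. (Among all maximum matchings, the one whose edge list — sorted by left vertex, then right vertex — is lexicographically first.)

Lex-smallest maximum matching: {(3,1), (4,7), (5,12), (9,16), (11,2), (13,18), (20,0), (22,6), (25,8)}

|M| = 9 (so the lex-smallest maximum matching has 9 edges)
process left vertices in ascending order; for each, take the smallest-labelled available neighbour that still permits 9 edges overall, or leave it unmatched if none does
lex-smallest matching: {3-1, 4-7, 5-12, 9-16, 11-2, 13-18, 20-0, 22-6, 25-8}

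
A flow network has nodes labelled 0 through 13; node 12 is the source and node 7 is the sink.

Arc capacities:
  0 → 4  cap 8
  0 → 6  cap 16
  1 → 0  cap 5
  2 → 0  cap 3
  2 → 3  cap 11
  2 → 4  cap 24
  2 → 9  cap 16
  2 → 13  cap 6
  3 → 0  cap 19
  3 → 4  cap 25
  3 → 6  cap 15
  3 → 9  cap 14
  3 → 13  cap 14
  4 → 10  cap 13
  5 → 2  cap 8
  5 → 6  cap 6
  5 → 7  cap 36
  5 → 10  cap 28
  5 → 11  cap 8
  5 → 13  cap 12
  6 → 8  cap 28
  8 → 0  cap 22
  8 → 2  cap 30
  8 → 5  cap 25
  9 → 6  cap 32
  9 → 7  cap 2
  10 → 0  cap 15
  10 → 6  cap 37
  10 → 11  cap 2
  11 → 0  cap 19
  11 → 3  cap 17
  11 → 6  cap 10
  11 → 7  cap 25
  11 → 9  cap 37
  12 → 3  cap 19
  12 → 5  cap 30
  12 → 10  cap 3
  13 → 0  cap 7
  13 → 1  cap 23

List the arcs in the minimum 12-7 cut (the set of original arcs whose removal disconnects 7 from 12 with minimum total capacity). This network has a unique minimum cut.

Min-cut arcs: {(5,7), (5,11), (9,7), (10,11)} (total capacity 48)

augment #1: 12→5→7 push 30
augment #2: 12→3→9→7 push 2
augment #3: 12→10→11→7 push 2
augment #4: 12→3→6→8→5→7 push 6
augment #5: 12→3→6→8→5→11→7 push 8
max flow = 48; residual-reachable set from 12 gives S-side
cut edges (S→T): {(5,7), (5,11), (9,7), (10,11)} total cap 48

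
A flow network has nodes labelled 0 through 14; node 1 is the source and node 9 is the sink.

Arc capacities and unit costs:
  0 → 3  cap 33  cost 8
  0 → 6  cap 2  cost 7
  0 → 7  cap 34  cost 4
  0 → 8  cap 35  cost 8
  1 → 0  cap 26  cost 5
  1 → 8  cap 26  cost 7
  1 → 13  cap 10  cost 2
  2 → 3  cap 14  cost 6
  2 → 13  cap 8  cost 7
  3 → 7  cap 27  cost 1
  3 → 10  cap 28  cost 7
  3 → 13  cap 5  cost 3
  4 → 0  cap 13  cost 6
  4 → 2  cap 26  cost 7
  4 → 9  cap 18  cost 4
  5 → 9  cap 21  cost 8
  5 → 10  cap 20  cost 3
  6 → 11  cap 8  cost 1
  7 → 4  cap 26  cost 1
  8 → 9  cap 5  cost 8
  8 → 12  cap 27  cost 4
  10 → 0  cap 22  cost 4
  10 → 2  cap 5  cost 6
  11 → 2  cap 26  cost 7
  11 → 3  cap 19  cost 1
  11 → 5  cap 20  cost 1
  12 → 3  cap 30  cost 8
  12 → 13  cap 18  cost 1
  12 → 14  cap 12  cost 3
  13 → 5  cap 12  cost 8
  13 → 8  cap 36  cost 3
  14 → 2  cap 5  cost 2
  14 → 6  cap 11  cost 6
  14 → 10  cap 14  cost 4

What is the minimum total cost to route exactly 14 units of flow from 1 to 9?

shortest-cost path #1: 1→13→8→9 push 5 @ unit cost 13 (adds 65)
shortest-cost path #2: 1→0→7→4→9 push 9 @ unit cost 14 (adds 126)
total cost = 191

Minimum cost for 14 units: 191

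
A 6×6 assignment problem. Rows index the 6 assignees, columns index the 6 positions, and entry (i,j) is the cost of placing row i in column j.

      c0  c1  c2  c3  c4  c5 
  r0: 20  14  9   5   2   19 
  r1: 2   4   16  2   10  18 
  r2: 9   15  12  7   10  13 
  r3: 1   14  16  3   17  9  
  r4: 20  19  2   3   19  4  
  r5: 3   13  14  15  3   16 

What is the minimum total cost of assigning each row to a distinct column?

one of 2 optimal assignments: row0→col4 (cost 2), row1→col1 (cost 4), row2→col3 (cost 7), row3→col5 (cost 9), row4→col2 (cost 2), row5→col0 (cost 3)
total = 2 + 4 + 7 + 9 + 2 + 3 = 27

Minimum assignment cost: 27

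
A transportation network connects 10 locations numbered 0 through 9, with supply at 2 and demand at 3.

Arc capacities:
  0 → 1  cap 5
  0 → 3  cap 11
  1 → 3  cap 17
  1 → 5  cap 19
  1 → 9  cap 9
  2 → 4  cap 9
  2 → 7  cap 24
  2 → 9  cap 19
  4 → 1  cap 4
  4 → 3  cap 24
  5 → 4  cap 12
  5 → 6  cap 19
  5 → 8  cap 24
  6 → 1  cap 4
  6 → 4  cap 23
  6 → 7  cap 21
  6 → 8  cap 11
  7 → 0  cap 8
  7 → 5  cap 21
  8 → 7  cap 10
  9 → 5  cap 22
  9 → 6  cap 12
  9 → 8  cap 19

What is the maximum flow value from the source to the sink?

augment #1: 2→4→3 bottleneck 9, total now 9
augment #2: 2→7→0→3 bottleneck 8, total now 17
augment #3: 2→7→5→4→3 bottleneck 12, total now 29
augment #4: 2→9→6→1→3 bottleneck 4, total now 33
augment #5: 2→9→6→4→3 bottleneck 3, total now 36
augment #6: 2→9→6→4→1→3 bottleneck 4, total now 40

Maximum flow value: 40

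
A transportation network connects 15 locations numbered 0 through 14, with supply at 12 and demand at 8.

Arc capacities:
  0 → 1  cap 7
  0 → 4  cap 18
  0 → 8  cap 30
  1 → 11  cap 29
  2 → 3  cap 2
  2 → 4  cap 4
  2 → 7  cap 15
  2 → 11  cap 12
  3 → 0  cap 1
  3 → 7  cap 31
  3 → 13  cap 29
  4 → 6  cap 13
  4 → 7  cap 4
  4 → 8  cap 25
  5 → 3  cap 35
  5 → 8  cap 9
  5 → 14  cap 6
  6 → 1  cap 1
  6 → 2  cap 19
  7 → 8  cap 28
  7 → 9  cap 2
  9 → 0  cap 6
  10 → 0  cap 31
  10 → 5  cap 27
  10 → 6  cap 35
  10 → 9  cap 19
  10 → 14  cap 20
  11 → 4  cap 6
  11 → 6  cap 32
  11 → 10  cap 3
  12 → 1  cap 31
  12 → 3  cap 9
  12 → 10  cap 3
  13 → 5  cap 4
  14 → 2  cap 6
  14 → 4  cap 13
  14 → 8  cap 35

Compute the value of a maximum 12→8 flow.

augment #1: 12→3→0→8 bottleneck 1, total now 1
augment #2: 12→3→7→8 bottleneck 8, total now 9
augment #3: 12→10→0→8 bottleneck 3, total now 12
augment #4: 12→1→11→4→8 bottleneck 6, total now 18
augment #5: 12→1→11→10→0→8 bottleneck 3, total now 21
augment #6: 12→1→11→6→2→4→8 bottleneck 4, total now 25
augment #7: 12→1→11→6→2→7→8 bottleneck 15, total now 40

Maximum flow value: 40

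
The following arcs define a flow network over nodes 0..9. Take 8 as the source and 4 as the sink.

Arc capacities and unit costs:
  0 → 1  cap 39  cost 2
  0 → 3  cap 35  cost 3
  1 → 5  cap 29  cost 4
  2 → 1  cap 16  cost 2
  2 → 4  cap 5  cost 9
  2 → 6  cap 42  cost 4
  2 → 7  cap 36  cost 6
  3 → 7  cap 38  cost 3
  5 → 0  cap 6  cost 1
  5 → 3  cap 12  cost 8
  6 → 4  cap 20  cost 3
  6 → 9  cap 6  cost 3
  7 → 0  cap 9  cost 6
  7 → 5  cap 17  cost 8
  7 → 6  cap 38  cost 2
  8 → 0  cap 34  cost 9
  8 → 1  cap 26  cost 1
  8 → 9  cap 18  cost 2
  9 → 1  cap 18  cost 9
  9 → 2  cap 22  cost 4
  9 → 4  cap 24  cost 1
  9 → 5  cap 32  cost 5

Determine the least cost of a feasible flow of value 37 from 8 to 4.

Minimum cost for 37 units: 416

shortest-cost path #1: 8→9→4 push 18 @ unit cost 3 (adds 54)
shortest-cost path #2: 8→1→5→0→3→7→6→4 push 6 @ unit cost 17 (adds 102)
shortest-cost path #3: 8→0→3→7→6→4 push 13 @ unit cost 20 (adds 260)
total cost = 416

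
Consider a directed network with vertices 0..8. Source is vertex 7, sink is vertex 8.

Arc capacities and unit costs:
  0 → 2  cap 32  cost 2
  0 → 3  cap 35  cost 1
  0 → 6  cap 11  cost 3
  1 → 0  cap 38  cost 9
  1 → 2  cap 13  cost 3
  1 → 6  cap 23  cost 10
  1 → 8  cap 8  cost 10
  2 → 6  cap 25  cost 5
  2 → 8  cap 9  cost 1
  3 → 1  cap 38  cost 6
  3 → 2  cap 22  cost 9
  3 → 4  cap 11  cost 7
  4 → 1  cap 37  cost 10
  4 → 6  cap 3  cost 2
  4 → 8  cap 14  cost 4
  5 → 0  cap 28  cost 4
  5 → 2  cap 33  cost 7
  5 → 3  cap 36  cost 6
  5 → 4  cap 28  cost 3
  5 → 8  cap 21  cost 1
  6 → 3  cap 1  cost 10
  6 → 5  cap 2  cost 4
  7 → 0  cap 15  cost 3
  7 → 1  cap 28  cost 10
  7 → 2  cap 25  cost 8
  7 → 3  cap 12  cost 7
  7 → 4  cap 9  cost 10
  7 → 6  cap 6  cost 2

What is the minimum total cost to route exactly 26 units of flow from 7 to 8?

shortest-cost path #1: 7→0→2→8 push 9 @ unit cost 6 (adds 54)
shortest-cost path #2: 7→6→5→8 push 2 @ unit cost 7 (adds 14)
shortest-cost path #3: 7→4→8 push 9 @ unit cost 14 (adds 126)
shortest-cost path #4: 7→0→3→4→8 push 5 @ unit cost 15 (adds 75)
shortest-cost path #5: 7→1→8 push 1 @ unit cost 20 (adds 20)
total cost = 289

Minimum cost for 26 units: 289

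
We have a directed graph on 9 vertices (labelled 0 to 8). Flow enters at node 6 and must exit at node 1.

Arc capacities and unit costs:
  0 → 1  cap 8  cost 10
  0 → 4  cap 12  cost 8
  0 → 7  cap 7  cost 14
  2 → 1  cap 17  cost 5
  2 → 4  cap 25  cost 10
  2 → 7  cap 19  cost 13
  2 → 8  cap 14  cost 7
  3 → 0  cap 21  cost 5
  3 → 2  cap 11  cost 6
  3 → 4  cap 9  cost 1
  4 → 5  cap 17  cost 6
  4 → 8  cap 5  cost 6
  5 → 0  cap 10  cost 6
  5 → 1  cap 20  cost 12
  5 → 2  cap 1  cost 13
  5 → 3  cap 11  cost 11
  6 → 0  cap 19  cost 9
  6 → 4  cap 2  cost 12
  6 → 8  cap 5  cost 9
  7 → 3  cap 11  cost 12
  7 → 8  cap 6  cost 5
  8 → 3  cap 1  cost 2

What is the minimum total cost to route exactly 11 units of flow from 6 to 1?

Minimum cost for 11 units: 234

shortest-cost path #1: 6→0→1 push 8 @ unit cost 19 (adds 152)
shortest-cost path #2: 6→8→3→2→1 push 1 @ unit cost 22 (adds 22)
shortest-cost path #3: 6→4→5→1 push 2 @ unit cost 30 (adds 60)
total cost = 234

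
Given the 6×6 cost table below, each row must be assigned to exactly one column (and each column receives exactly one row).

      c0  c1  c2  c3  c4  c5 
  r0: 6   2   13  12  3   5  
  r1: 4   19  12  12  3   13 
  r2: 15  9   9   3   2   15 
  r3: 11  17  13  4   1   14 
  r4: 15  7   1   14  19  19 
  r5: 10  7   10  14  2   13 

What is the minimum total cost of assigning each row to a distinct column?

optimal assignment: row0→col5 (cost 5), row1→col0 (cost 4), row2→col3 (cost 3), row3→col4 (cost 1), row4→col2 (cost 1), row5→col1 (cost 7)
total = 5 + 4 + 3 + 1 + 1 + 7 = 21

Minimum assignment cost: 21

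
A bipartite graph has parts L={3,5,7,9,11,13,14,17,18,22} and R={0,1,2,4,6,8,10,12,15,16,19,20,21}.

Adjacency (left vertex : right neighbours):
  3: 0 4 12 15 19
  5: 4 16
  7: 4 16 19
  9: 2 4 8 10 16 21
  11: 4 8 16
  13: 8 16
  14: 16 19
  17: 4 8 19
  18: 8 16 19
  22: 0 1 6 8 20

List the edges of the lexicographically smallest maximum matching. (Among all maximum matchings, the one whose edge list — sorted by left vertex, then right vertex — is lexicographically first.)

Lex-smallest maximum matching: {(3,0), (5,4), (7,16), (9,2), (11,8), (14,19), (22,1)}

|M| = 7 (so the lex-smallest maximum matching has 7 edges)
process left vertices in ascending order; for each, take the smallest-labelled available neighbour that still permits 7 edges overall, or leave it unmatched if none does
lex-smallest matching: {3-0, 5-4, 7-16, 9-2, 11-8, 14-19, 22-1}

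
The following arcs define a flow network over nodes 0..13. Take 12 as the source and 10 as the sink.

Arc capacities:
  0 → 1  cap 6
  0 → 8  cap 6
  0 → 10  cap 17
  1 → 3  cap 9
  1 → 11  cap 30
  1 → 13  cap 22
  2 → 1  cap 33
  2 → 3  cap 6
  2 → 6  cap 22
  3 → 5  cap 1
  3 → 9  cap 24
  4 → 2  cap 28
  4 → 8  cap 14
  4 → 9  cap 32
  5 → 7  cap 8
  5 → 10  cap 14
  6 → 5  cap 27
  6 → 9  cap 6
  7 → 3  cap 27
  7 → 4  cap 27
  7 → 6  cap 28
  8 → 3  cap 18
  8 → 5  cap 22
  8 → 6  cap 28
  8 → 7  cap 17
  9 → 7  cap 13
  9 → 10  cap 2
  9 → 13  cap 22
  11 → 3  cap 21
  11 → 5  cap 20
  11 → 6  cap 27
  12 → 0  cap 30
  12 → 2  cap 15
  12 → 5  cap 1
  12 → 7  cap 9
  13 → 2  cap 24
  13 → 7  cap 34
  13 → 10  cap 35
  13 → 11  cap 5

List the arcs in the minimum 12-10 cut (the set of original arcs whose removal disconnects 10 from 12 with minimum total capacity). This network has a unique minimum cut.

augment #1: 12→0→10 push 17
augment #2: 12→5→10 push 1
augment #3: 12→0→1→13→10 push 6
augment #4: 12→0→8→5→10 push 6
augment #5: 12→2→1→13→10 push 15
augment #6: 12→7→3→5→10 push 1
augment #7: 12→7→3→9→10 push 2
augment #8: 12→7→6→5→10 push 6
max flow = 54; residual-reachable set from 12 gives S-side
cut edges (S→T): {(0,1), (0,8), (0,10), (12,2), (12,5), (12,7)} total cap 54

Min-cut arcs: {(0,1), (0,8), (0,10), (12,2), (12,5), (12,7)} (total capacity 54)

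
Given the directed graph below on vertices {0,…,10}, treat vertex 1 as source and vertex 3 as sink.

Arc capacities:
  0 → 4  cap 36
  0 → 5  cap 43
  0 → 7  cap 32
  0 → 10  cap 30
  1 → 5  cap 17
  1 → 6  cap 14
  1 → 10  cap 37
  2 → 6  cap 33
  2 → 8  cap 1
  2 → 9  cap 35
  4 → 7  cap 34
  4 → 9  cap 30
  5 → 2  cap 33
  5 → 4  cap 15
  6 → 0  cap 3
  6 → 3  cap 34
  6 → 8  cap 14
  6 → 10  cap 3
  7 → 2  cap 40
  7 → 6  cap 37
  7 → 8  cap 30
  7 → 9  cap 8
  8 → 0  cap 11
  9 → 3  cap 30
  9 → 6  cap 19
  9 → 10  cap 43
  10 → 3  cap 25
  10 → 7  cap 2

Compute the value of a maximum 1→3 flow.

Maximum flow value: 58

augment #1: 1→6→3 bottleneck 14, total now 14
augment #2: 1→10→3 bottleneck 25, total now 39
augment #3: 1→5→2→6→3 bottleneck 17, total now 56
augment #4: 1→10→7→6→3 bottleneck 2, total now 58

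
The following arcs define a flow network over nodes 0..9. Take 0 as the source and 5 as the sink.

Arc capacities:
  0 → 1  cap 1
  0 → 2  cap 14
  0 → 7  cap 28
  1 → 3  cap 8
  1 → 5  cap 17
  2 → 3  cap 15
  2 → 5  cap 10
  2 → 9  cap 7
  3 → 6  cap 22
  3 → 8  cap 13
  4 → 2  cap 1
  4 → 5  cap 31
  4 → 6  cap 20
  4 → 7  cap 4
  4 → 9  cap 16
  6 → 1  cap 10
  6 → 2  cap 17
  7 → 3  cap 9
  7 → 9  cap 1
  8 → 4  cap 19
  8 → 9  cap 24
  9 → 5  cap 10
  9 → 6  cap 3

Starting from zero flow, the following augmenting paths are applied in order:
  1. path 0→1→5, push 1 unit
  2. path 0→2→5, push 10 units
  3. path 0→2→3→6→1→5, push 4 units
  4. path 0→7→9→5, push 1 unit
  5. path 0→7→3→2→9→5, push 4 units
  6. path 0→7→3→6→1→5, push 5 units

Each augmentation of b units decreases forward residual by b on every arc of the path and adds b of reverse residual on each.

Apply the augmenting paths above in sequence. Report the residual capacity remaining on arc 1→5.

after path 1 (0→1→5, push 1): res(1,5)=16
after path 2 (0→2→5, push 10): res(1,5)=16
after path 3 (0→2→3→6→1→5, push 4): res(1,5)=12
after path 4 (0→7→9→5, push 1): res(1,5)=12
after path 5 (0→7→3→2→9→5, push 4): res(1,5)=12
after path 6 (0→7→3→6→1→5, push 5): res(1,5)=7

Residual capacity of (1,5): 7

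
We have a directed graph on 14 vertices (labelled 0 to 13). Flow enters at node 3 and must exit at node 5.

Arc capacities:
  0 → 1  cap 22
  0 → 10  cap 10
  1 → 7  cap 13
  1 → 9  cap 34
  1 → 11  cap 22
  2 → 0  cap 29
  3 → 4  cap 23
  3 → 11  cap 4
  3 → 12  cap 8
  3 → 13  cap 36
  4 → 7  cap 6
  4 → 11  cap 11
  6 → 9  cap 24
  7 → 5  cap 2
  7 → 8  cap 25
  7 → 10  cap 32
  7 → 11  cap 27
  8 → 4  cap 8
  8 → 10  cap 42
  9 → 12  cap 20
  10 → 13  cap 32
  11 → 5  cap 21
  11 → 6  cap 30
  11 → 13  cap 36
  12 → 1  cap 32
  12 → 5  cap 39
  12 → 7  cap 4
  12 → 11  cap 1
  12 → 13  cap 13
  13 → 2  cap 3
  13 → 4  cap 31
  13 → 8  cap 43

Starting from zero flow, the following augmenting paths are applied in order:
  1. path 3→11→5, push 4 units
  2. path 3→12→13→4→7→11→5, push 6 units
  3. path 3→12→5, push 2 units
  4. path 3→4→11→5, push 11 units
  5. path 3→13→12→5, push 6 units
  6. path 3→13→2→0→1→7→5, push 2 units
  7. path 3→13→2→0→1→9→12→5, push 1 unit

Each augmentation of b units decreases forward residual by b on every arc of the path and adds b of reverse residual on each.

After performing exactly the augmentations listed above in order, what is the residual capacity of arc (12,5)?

after path 1 (3→11→5, push 4): res(12,5)=39
after path 2 (3→12→13→4→7→11→5, push 6): res(12,5)=39
after path 3 (3→12→5, push 2): res(12,5)=37
after path 4 (3→4→11→5, push 11): res(12,5)=37
after path 5 (3→13→12→5, push 6): res(12,5)=31
after path 6 (3→13→2→0→1→7→5, push 2): res(12,5)=31
after path 7 (3→13→2→0→1→9→12→5, push 1): res(12,5)=30

Residual capacity of (12,5): 30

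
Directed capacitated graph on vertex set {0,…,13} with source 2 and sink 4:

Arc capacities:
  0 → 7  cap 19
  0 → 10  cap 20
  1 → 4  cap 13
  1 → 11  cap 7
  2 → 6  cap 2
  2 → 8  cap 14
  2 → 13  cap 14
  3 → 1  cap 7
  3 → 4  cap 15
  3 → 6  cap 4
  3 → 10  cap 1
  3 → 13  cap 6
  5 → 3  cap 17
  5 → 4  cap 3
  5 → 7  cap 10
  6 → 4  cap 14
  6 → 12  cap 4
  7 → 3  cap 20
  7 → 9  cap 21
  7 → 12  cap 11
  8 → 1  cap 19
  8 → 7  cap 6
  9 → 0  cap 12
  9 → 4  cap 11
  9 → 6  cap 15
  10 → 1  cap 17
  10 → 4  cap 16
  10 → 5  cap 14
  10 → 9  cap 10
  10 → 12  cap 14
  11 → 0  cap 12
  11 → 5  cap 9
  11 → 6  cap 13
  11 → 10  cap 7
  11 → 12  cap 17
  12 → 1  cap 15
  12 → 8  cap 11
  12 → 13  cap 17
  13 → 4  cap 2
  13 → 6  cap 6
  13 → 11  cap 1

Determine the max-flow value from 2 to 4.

Maximum flow value: 25

augment #1: 2→6→4 bottleneck 2, total now 2
augment #2: 2→13→4 bottleneck 2, total now 4
augment #3: 2→8→1→4 bottleneck 13, total now 17
augment #4: 2→13→6→4 bottleneck 6, total now 23
augment #5: 2→8→7→3→4 bottleneck 1, total now 24
augment #6: 2→13→11→5→4 bottleneck 1, total now 25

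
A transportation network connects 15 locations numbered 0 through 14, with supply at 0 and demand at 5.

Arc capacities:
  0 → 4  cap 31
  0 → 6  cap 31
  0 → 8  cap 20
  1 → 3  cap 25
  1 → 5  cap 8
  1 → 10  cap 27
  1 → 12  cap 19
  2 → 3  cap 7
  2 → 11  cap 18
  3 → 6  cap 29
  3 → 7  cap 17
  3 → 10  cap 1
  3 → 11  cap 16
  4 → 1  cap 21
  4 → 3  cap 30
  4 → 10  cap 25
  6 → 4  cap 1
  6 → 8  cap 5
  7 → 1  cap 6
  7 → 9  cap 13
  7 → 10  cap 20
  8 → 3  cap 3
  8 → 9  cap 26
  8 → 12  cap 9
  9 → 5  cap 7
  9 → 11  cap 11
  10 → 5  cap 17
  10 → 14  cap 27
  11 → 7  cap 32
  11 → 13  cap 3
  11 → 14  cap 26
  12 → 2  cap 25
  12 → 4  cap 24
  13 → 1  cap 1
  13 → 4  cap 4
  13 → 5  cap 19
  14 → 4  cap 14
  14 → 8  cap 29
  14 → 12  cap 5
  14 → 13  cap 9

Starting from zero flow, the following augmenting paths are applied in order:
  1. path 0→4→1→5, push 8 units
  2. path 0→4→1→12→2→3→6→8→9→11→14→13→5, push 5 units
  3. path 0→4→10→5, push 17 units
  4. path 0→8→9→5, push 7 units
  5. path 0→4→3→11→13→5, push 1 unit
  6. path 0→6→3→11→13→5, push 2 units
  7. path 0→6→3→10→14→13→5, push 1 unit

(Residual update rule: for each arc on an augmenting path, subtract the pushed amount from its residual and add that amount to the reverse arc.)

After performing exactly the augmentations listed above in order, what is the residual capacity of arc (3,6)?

Residual capacity of (3,6): 27

after path 1 (0→4→1→5, push 8): res(3,6)=29
after path 2 (0→4→1→12→2→3→6→8→9→11→14→13→5, push 5): res(3,6)=24
after path 3 (0→4→10→5, push 17): res(3,6)=24
after path 4 (0→8→9→5, push 7): res(3,6)=24
after path 5 (0→4→3→11→13→5, push 1): res(3,6)=24
after path 6 (0→6→3→11→13→5, push 2): res(3,6)=26
after path 7 (0→6→3→10→14→13→5, push 1): res(3,6)=27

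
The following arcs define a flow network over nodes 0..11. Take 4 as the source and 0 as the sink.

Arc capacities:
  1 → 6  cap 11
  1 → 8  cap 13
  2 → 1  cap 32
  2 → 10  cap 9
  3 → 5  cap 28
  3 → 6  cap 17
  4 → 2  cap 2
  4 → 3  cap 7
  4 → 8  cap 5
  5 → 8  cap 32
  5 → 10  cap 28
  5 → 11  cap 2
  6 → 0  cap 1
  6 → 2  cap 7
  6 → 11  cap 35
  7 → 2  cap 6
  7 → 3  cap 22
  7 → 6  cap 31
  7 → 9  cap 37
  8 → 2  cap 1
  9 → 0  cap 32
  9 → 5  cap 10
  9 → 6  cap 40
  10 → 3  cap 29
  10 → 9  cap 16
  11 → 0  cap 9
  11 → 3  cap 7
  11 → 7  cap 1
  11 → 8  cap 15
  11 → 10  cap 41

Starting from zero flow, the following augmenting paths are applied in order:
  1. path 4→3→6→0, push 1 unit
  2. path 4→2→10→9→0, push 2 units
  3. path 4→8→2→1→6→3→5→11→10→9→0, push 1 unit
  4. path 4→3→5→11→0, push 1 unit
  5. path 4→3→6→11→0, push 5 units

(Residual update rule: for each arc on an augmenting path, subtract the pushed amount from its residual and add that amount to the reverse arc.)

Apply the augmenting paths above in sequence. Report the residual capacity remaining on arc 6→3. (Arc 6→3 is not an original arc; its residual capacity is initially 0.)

Residual capacity of (6,3): 5

after path 1 (4→3→6→0, push 1): res(6,3)=1
after path 2 (4→2→10→9→0, push 2): res(6,3)=1
after path 3 (4→8→2→1→6→3→5→11→10→9→0, push 1): res(6,3)=0
after path 4 (4→3→5→11→0, push 1): res(6,3)=0
after path 5 (4→3→6→11→0, push 5): res(6,3)=5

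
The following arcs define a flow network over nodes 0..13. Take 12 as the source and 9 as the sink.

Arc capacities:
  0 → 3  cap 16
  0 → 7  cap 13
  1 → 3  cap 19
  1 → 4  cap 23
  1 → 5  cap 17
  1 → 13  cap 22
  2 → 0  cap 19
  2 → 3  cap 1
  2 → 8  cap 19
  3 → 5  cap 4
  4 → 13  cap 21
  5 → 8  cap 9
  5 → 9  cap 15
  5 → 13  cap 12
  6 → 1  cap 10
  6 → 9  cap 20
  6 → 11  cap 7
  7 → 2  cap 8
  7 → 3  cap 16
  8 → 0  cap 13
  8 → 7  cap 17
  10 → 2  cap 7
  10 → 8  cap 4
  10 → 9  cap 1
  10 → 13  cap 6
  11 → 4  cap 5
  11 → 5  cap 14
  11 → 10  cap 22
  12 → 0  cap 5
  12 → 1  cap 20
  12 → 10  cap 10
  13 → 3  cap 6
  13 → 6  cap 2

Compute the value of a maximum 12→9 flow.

Maximum flow value: 18

augment #1: 12→10→9 bottleneck 1, total now 1
augment #2: 12→1→5→9 bottleneck 15, total now 16
augment #3: 12→1→13→6→9 bottleneck 2, total now 18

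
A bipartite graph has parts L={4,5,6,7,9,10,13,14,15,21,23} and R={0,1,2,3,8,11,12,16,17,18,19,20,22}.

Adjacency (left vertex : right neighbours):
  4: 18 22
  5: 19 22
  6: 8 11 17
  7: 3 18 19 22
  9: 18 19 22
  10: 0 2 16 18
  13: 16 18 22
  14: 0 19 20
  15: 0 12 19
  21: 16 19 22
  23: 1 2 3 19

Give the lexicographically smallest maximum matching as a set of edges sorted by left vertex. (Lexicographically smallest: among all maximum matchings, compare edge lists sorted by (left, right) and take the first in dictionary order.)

Lex-smallest maximum matching: {(4,18), (5,19), (6,8), (7,3), (9,22), (10,0), (13,16), (14,20), (15,12), (23,1)}

|M| = 10 (so the lex-smallest maximum matching has 10 edges)
process left vertices in ascending order; for each, take the smallest-labelled available neighbour that still permits 10 edges overall, or leave it unmatched if none does
lex-smallest matching: {4-18, 5-19, 6-8, 7-3, 9-22, 10-0, 13-16, 14-20, 15-12, 23-1}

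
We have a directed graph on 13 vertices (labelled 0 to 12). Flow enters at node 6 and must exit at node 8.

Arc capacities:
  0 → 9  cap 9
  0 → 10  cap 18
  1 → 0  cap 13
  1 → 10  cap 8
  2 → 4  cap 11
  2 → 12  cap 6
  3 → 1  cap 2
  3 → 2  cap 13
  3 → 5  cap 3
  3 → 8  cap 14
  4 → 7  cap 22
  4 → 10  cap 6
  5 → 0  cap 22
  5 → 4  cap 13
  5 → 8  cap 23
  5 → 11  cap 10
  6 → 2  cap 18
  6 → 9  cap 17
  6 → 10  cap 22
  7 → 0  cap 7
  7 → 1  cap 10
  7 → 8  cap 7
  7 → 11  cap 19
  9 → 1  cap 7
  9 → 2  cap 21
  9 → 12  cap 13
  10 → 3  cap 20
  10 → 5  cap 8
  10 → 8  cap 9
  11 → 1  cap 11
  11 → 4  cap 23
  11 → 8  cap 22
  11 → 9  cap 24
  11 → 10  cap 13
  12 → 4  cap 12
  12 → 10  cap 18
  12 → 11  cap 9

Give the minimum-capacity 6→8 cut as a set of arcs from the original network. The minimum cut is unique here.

Min-cut arcs: {(2,4), (2,12), (6,9), (6,10)} (total capacity 56)

augment #1: 6→10→8 push 9
augment #2: 6→10→3→8 push 13
augment #3: 6→2→4→7→8 push 7
augment #4: 6→2→12→11→8 push 6
augment #5: 6→9→12→11→8 push 3
augment #6: 6→2→4→7→11→8 push 4
augment #7: 6→9→1→10→3→8 push 1
augment #8: 6→9→1→10→5→8 push 6
augment #9: 6→9→12→10→5→8 push 2
augment #10: 6→9→12→4→7→11→8 push 5
max flow = 56; residual-reachable set from 6 gives S-side
cut edges (S→T): {(2,4), (2,12), (6,9), (6,10)} total cap 56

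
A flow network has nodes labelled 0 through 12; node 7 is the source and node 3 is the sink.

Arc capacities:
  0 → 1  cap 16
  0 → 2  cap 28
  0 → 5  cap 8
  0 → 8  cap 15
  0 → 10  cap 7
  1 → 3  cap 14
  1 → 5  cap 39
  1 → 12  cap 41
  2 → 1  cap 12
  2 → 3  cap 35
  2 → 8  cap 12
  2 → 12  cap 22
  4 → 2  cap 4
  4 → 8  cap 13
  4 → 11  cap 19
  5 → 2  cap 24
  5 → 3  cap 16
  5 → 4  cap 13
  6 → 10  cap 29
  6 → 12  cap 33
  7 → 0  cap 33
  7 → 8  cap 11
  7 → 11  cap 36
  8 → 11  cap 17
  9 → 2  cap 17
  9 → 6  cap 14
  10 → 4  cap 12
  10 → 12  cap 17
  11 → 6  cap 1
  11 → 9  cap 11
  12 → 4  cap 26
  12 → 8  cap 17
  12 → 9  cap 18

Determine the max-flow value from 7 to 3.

Maximum flow value: 45

augment #1: 7→0→1→3 bottleneck 14, total now 14
augment #2: 7→0→2→3 bottleneck 19, total now 33
augment #3: 7→11→9→2→3 bottleneck 11, total now 44
augment #4: 7→11→6→10→4→2→3 bottleneck 1, total now 45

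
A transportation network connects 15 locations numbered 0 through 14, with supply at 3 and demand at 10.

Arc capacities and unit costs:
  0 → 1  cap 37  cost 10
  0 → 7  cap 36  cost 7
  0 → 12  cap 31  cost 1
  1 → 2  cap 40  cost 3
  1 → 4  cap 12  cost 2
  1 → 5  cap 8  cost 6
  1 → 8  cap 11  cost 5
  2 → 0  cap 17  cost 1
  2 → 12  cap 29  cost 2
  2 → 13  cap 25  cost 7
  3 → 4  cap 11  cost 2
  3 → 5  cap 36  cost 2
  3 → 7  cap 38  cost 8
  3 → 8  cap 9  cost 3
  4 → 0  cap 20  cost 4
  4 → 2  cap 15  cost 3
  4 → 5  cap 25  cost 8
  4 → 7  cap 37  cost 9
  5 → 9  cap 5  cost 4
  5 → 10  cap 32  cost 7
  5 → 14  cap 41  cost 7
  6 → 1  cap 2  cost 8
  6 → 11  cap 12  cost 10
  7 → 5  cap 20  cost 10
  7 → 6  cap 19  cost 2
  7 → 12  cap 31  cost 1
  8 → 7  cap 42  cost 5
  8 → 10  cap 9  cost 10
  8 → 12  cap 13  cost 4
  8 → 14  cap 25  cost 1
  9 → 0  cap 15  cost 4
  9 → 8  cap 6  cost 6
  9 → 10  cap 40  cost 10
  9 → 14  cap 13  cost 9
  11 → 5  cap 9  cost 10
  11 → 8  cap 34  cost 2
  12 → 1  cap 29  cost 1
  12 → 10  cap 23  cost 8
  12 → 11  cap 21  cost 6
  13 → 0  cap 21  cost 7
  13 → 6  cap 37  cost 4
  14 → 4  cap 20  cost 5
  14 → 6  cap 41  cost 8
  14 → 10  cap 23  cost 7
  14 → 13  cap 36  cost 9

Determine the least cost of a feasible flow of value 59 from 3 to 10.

Minimum cost for 59 units: 667

shortest-cost path #1: 3→5→10 push 32 @ unit cost 9 (adds 288)
shortest-cost path #2: 3→8→14→10 push 9 @ unit cost 11 (adds 99)
shortest-cost path #3: 3→4→0→12→10 push 11 @ unit cost 15 (adds 165)
shortest-cost path #4: 3→5→9→10 push 4 @ unit cost 16 (adds 64)
shortest-cost path #5: 3→7→12→10 push 3 @ unit cost 17 (adds 51)
total cost = 667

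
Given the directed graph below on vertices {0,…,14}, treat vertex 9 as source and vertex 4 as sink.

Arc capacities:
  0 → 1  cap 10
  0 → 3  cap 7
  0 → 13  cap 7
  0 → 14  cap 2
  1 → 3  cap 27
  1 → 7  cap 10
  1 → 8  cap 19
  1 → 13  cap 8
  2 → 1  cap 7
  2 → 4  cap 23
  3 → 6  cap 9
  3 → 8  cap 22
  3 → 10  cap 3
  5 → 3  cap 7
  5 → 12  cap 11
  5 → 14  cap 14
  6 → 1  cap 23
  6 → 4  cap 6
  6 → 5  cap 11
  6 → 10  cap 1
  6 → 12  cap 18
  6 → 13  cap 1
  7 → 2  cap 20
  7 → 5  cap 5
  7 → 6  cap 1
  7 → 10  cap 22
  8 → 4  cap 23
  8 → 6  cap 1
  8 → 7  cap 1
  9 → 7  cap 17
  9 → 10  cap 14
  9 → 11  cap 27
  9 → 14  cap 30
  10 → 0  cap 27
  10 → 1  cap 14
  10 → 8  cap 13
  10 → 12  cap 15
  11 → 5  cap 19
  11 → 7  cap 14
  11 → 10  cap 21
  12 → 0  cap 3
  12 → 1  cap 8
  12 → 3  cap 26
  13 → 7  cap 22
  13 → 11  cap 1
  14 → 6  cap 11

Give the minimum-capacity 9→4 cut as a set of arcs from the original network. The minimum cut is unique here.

Min-cut arcs: {(6,4), (7,2), (8,4)} (total capacity 49)

augment #1: 9→7→2→4 push 17
augment #2: 9→10→8→4 push 13
augment #3: 9→14→6→4 push 6
augment #4: 9→10→1→8→4 push 1
augment #5: 9→11→7→2→4 push 3
augment #6: 9→11→5→3→8→4 push 7
augment #7: 9→11→10→1→8→4 push 2
max flow = 49; residual-reachable set from 9 gives S-side
cut edges (S→T): {(6,4), (7,2), (8,4)} total cap 49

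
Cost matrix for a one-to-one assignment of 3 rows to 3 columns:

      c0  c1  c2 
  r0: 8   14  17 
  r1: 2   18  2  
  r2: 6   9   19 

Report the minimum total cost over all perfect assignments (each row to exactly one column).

Minimum assignment cost: 19

optimal assignment: row0→col0 (cost 8), row1→col2 (cost 2), row2→col1 (cost 9)
total = 8 + 2 + 9 = 19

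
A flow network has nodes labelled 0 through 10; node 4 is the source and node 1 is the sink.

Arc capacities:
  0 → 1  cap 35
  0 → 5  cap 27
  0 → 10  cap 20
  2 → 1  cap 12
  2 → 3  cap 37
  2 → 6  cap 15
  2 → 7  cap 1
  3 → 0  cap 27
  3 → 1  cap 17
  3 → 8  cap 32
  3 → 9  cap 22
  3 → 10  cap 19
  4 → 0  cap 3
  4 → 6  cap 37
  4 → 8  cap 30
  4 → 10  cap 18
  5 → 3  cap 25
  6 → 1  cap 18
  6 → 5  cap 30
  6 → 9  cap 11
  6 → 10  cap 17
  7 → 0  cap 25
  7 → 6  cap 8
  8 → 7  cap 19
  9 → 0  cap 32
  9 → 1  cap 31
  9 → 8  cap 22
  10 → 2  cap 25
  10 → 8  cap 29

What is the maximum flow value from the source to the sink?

augment #1: 4→0→1 bottleneck 3, total now 3
augment #2: 4→6→1 bottleneck 18, total now 21
augment #3: 4→6→9→1 bottleneck 11, total now 32
augment #4: 4→10→2→1 bottleneck 12, total now 44
augment #5: 4→6→5→3→1 bottleneck 8, total now 52
augment #6: 4→8→7→0→1 bottleneck 19, total now 71
augment #7: 4→10→2→3→1 bottleneck 6, total now 77

Maximum flow value: 77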